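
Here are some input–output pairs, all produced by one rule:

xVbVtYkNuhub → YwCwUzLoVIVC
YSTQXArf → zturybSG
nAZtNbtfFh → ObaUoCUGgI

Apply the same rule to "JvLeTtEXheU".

Rule — shift every letter 1 place forward in the alphabet (wrapping around), then flip the case of every letter.
"JvLeTtEXheU" → "KwMfUuFYifV" → "kWmFuUfyIFv".

kWmFuUfyIFv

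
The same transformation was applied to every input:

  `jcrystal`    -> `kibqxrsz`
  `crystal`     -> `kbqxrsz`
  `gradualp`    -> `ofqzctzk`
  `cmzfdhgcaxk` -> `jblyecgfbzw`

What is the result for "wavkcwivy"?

xvzujbvhu

The pattern: shift every letter 1 place backward in the alphabet (wrapping around), then move the last character to the front.
Applying both steps to "wavkcwivy": "vzujbvhux", then "xvzujbvhu".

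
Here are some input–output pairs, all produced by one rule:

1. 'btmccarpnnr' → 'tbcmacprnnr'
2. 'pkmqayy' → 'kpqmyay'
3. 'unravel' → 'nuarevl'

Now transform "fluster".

Rule — swap each adjacent pair of characters (1↔2, 3↔4, ...).
"fluster" → "lfsuetr".

lfsuetr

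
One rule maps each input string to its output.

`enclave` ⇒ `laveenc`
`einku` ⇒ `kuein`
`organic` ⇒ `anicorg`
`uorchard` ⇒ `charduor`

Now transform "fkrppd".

ppdfkr

The transformation: move the first 3 characters to the end (rotate left by 3).
Applying that to "fkrppd" gives "ppdfkr".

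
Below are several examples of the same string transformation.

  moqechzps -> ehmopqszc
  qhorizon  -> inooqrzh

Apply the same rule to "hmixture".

himrtuxe

The rule is to sort the characters into alphabetical order, then move the first character to the end.
Applying that to "hmixture" gives "himrtuxe".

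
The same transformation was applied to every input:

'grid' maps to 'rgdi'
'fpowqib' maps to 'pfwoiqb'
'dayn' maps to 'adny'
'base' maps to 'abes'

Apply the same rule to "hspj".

shjp

The pattern: swap each adjacent pair of characters (1↔2, 3↔4, ...).
On "hspj" that produces "shjp".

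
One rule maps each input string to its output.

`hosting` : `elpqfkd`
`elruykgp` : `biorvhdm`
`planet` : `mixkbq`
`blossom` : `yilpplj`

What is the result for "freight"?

The rule is to shift every letter 3 places backward in the alphabet (wrapping around).
Doing the same to "freight": "cobfdeq".

cobfdeq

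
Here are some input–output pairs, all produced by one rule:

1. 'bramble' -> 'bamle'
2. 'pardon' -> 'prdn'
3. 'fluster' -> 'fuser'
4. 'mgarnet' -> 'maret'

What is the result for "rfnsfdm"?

rnsdm

The rule is to double every character, then keep one character in every 3, starting at position 2 (positions 2nd, 5th, 8th, ...).
Starting from "rfnsfdm": after the first operation, "rrffnnssffddmm"; after the second, "rnsdm".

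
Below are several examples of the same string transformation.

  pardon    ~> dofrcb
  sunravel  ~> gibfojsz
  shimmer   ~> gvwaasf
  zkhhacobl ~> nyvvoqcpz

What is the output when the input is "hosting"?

In each case the input is transformed by: shift every letter 12 places backward in the alphabet (wrapping around).
"hosting" → "vcghwbu".

vcghwbu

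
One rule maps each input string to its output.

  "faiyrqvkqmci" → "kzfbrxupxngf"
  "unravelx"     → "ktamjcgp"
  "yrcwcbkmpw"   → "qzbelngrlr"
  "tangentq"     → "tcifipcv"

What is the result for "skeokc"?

The transformation: swap the front and back halves of the string, then shift every letter 11 places backward in the alphabet (wrapping around).
Applying both steps to "skeokc": "okcske", then "dzrhzt".

dzrhzt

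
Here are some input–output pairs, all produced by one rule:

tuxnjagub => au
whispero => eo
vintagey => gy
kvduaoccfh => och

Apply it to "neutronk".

What's happening: keep every other character starting from the second (positions 2nd, 4th, 6th, ...), then delete the first 2 characters.
For "neutronk", step one produces "etok"; step two turns that into "ok".

ok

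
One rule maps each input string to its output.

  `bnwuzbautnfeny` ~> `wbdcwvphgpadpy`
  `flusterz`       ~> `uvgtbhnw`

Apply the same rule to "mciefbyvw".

ghdaxyoek

Rule — shift every letter 2 places forward in the alphabet (wrapping around), then move the first 3 characters to the end (rotate left by 3).
"mciefbyvw" → "oekghdaxy" → "ghdaxyoek".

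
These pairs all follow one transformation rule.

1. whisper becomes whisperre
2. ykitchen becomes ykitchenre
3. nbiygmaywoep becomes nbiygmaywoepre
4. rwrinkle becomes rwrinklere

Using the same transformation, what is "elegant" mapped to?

Rule — append "re".
Applying that to "elegant" gives "elegantre".

elegantre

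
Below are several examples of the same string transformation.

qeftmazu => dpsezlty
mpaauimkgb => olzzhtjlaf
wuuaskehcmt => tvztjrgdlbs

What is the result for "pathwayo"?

zogszvnx

Looking at the pairs, the operation is to shift every letter 1 place backward in the alphabet (wrapping around), then swap each adjacent pair of characters (1↔2, 3↔4, ...).
Working it through for "pathwayo": intermediate "ozsgvzxn", final "zogszvnx".
(Check on "wuuaskehcmt": → "vttzrjdgbls" → "tvztjrgdlbs" ✓)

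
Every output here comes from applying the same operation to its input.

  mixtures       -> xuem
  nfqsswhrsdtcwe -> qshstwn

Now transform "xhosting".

The transformation: move the first 2 characters to the end (rotate left by 2), then keep every other character starting from the first (positions 1st, 3rd, 5th, ...).
"xhosting" → "ostingxh" → "otnx".
(Check on "mixtures": → "xturesmi" → "xuem" ✓)

otnx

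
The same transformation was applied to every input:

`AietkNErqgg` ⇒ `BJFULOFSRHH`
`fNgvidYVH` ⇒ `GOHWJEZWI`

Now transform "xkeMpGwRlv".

YLFNQHXSMW

Looking at the pairs, the operation is to shift every letter 1 place forward in the alphabet (wrapping around), then convert every letter to uppercase.
Applying both steps to "xkeMpGwRlv": "ylfNqHxSmw", then "YLFNQHXSMW".
(Check on "AietkNErqgg": → "BjfulOFsrhh" → "BJFULOFSRHH" ✓)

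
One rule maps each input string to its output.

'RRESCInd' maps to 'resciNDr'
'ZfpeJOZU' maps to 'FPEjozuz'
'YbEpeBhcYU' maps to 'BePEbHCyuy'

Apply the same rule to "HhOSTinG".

HostINgh

Each output is the input with this applied: move the first character to the end, then flip the case of every letter.
On "HhOSTinG": the first step gives "hOSTinGH", and the second then gives "HostINgh".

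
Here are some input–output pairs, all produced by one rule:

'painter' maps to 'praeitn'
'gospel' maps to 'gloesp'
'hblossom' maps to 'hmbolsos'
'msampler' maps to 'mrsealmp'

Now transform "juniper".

jruenpi

The transformation: take characters alternately from the front and the back (1st, last, 2nd, 2nd-last, ...).
For "juniper" the result is "jruenpi".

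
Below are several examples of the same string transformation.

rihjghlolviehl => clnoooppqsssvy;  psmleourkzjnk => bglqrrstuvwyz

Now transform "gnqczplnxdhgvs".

Looking at the pairs, the operation is to shift every letter 7 places forward in the alphabet (wrapping around), then sort the characters into alphabetical order.
Applying both steps to "gnqczplnxdhgvs": "nuxjgwsuekoncz", then "cegjknnosuuwxz".

cegjknnosuuwxz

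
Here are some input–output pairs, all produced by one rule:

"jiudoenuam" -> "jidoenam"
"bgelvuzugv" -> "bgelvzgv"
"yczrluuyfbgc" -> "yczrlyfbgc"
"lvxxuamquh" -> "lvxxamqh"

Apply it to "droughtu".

The pattern: remove every "u".
So "droughtu" becomes "droght".

droght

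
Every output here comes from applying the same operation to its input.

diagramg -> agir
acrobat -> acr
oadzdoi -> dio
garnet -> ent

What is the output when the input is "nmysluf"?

lnu

What's happening: sort the characters into alphabetical order, then keep every other character starting from the second (positions 2nd, 4th, 6th, ...).
For "nmysluf", step one produces "flmnsuy"; step two turns that into "lnu".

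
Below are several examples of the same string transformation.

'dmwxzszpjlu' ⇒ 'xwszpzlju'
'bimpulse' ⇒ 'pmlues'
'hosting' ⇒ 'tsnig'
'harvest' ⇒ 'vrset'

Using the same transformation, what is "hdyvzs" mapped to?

In each case the input is transformed by: swap each adjacent pair of characters (1↔2, 3↔4, ...), then delete the first 2 characters.
For "hdyvzs" the result is "vysz".

vysz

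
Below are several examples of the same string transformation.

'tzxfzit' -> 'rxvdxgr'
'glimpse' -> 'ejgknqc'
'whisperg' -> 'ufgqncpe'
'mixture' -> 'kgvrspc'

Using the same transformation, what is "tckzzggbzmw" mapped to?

The pattern: shift every letter 2 places backward in the alphabet (wrapping around).
So "tckzzggbzmw" becomes "raixxeezxku".

raixxeezxku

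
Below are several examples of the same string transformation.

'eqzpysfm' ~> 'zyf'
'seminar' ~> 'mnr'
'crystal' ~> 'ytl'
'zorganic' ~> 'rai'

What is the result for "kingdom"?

In each case the input is transformed by: keep every other character starting from the first (positions 1st, 3rd, 5th, ...), then delete the first character.
Starting from "kingdom": after the first operation, "kndm"; after the second, "ndm".

ndm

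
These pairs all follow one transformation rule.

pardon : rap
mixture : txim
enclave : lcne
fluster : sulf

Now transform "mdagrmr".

Each output is the input with this applied: delete the last 3 characters, then reverse the string.
Applying that to "mdagrmr" gives "gadm".

gadm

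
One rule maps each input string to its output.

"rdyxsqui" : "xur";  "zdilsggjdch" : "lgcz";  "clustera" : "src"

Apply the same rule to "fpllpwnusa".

lnaf

What's happening: keep one character in every 3, starting at position 1 (positions 1st, 4th, 7th, ...), then move the first character to the end.
Applying both steps to "fpllpwnusa": "flna", then "lnaf".
(Check on "clustera": → "csr" → "src" ✓)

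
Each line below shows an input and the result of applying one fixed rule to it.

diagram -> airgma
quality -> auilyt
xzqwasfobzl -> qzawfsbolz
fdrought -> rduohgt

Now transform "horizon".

Rule — delete the first character, then swap each adjacent pair of characters (1↔2, 3↔4, ...).
On "horizon" that produces "rozino".

rozino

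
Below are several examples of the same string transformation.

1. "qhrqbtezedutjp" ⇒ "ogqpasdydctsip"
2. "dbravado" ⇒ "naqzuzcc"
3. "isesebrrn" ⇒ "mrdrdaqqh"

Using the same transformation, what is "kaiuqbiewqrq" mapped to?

Each output is the input with this applied: shift every letter 1 place backward in the alphabet (wrapping around), then swap the first and last characters.
Starting from "kaiuqbiewqrq": after the first operation, "jzhtpahdvpqp"; after the second, "pzhtpahdvpqj".

pzhtpahdvpqj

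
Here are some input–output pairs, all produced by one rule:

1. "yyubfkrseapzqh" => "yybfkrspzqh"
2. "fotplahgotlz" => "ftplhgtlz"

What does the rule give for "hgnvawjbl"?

Rule — remove every vowel.
Doing the same to "hgnvawjbl": "hgnvwjbl".

hgnvwjbl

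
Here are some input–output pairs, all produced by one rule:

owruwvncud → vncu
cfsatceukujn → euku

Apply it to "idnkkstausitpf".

In each case the input is transformed by: swap the front and back halves of the string, then keep only the first 4 characters.
Working it through for "idnkkstausitpf": intermediate "ausitpfidnkkst", final "ausi".
(Check on "owruwvncud": → "vncudowruw" → "vncu" ✓)

ausi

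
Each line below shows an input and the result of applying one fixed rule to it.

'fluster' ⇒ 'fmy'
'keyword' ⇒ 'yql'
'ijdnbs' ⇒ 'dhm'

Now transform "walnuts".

uhn

Each output is the input with this applied: keep every other character starting from the second (positions 2nd, 4th, 6th, ...), then shift every letter 6 places backward in the alphabet (wrapping around).
On "walnuts": the first step gives "ant", and the second then gives "uhn".
(Check on "fluster": → "lse" → "fmy" ✓)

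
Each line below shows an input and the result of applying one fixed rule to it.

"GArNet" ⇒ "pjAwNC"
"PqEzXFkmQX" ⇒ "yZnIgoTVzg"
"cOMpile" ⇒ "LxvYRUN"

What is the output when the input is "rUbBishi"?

AdKkRBQR

Looking at the pairs, the operation is to flip the case of every letter, then shift every letter 9 places forward in the alphabet (wrapping around).
Starting from "rUbBishi": after the first operation, "RuBbISHI"; after the second, "AdKkRBQR".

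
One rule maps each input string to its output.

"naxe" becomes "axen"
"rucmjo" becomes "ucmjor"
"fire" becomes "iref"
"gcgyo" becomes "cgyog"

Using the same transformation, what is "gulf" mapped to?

ulfg

Each output is the input with this applied: move the first character to the end.
"gulf" → "ulfg".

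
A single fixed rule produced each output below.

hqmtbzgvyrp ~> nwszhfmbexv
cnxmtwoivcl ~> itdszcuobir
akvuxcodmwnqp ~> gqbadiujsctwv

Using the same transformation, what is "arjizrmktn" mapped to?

gxpofxsqzt

The rule is to shift every letter 6 places forward in the alphabet (wrapping around).
So "arjizrmktn" becomes "gxpofxsqzt".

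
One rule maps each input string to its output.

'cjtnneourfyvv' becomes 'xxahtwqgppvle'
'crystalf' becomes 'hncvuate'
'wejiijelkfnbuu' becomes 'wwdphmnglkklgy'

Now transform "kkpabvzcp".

rebxdcrmm

Each output is the input with this applied: reverse the string, then shift every letter 2 places forward in the alphabet (wrapping around).
Starting from "kkpabvzcp": after the first operation, "pczvbapkk"; after the second, "rebxdcrmm".
(Check on "crystalf": → "flatsyrc" → "hncvuate" ✓)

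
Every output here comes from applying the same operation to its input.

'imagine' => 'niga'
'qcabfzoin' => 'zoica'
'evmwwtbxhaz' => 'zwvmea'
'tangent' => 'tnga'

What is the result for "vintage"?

vnga

Looking at the pairs, the operation is to sort the characters into reverse alphabetical order, then keep every other character starting from the first (positions 1st, 3rd, 5th, ...).
"vintage" → "vtnigea" → "vnga".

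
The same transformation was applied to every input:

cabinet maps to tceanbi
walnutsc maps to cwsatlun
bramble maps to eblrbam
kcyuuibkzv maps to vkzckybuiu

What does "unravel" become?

luenvra

The rule is to reverse the string, then take characters alternately from the front and the back (1st, last, 2nd, 2nd-last, ...).
On "unravel": the first step gives "levarnu", and the second then gives "luenvra".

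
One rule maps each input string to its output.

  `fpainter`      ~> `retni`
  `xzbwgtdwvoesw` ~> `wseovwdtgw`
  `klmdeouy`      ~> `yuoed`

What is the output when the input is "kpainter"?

What's happening: delete the first 3 characters, then reverse the string.
"kpainter" → "inter" → "retni".

retni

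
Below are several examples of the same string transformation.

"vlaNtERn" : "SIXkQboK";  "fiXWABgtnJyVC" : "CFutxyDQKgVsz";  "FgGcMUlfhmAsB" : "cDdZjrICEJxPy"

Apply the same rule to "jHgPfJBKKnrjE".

The transformation: flip the case of every letter, then shift every letter 3 places backward in the alphabet (wrapping around).
Applying both steps to "jHgPfJBKKnrjE": "JhGpFjbkkNRJe", then "GeDmCgyhhKOGb".

GeDmCgyhhKOGb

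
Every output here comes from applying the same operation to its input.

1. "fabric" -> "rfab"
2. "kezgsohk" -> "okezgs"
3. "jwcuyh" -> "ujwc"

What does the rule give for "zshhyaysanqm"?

nzshhyaysa

Rule — delete the last 2 characters, then move the last character to the front.
On "zshhyaysanqm" that produces "nzshhyaysa".
(Check on "kezgsohk": → "kezgso" → "okezgs" ✓)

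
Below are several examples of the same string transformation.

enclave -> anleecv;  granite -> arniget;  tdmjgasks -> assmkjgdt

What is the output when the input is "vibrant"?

Looking at the pairs, the operation is to sort the characters into reverse alphabetical order, then swap the first and last characters.
Working it through for "vibrant": intermediate "vtrniba", final "atrnibv".

atrnibv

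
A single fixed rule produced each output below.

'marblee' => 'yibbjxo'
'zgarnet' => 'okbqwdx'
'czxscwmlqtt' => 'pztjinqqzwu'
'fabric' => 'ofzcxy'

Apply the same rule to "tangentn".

The pattern: shift every letter 3 places backward in the alphabet (wrapping around), then move the first 3 characters to the end (rotate left by 3).
Starting from "tangentn": after the first operation, "qxkdbkqk"; after the second, "dbkqkqxk".

dbkqkqxk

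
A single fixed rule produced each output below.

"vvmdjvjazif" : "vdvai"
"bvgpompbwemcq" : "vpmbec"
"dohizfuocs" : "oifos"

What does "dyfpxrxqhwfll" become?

The rule is to keep every other character starting from the second (positions 2nd, 4th, 6th, ...).
On "dyfpxrxqhwfll" that produces "yprqwl".

yprqwl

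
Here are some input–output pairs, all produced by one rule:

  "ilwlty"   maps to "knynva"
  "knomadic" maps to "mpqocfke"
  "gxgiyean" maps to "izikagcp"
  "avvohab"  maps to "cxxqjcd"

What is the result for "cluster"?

enwuvgt

The rule is to shift every letter 2 places forward in the alphabet (wrapping around).
Applying that to "cluster" gives "enwuvgt".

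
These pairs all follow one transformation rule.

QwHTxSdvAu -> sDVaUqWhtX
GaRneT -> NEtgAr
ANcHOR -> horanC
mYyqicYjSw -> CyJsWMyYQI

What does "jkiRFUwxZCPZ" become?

WXzcpzJKIrfu

In each case the input is transformed by: swap the front and back halves of the string, then flip the case of every letter.
Starting from "jkiRFUwxZCPZ": after the first operation, "wxZCPZjkiRFU"; after the second, "WXzcpzJKIrfu".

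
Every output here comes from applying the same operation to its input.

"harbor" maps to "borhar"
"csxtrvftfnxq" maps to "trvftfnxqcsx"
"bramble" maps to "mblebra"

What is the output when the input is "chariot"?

The rule is to move the first 3 characters to the end (rotate left by 3).
"chariot" → "riotcha".

riotcha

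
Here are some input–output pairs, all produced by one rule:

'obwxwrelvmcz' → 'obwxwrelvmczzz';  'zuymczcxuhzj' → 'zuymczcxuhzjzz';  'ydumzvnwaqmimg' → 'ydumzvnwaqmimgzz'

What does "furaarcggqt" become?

furaarcggqtzz

Rule — append "zz".
So "furaarcggqt" becomes "furaarcggqtzz".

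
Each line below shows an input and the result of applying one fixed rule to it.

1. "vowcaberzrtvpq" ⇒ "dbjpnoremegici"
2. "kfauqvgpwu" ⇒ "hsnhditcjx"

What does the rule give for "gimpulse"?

rvzchyft

Each output is the input with this applied: swap the first and last characters, then shift every letter 13 places forward in the alphabet (wrapping around) — i.e. ROT13.
Working it through for "gimpulse": intermediate "eimpulsg", final "rvzchyft".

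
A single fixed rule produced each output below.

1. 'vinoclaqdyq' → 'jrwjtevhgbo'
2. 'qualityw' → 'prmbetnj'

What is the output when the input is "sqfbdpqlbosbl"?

What's happening: reverse the string, then shift every letter 7 places backward in the alphabet (wrapping around).
Applying both steps to "sqfbdpqlbosbl": "lbsoblqpdbfqs", then "eulhuejiwuyjl".

eulhuejiwuyjl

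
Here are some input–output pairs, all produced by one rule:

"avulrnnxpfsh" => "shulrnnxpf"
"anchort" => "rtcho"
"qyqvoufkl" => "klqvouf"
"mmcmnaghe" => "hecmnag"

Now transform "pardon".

Each output is the input with this applied: delete the first 2 characters, then move the last 2 characters to the front (rotate right by 2).
For "pardon", step one produces "rdon"; step two turns that into "onrd".

onrd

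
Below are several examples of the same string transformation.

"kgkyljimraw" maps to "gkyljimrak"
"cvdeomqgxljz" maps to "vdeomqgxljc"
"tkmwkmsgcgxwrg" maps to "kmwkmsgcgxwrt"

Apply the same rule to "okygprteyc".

What's happening: delete the last character, then move the first character to the end.
Doing the same to "okygprteyc": "kygprteyo".
(Check on "tkmwkmsgcgxwrg": → "tkmwkmsgcgxwr" → "kmwkmsgcgxwrt" ✓)

kygprteyo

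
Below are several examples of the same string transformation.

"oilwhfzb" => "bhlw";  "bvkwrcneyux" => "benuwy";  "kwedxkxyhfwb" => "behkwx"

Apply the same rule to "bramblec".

The rule is to sort the characters into alphabetical order, then keep every other character starting from the first (positions 1st, 3rd, 5th, ...).
Starting from "bramblec": after the first operation, "abbcelmr"; after the second, "abem".
(Check on "oilwhfzb": → "bfhilowz" → "bhlw" ✓)

abem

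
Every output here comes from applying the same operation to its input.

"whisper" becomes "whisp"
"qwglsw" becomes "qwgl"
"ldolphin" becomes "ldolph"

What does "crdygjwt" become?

crdygj

In each case the input is transformed by: delete the last 2 characters.
For "crdygjwt" the result is "crdygj".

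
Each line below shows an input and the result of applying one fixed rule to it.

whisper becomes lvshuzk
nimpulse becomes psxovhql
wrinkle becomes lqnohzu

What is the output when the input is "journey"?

The pattern: move the first 2 characters to the end (rotate left by 2), then shift every letter 3 places forward in the alphabet (wrapping around).
Working it through for "journey": intermediate "urneyjo", final "xuqhbmr".

xuqhbmr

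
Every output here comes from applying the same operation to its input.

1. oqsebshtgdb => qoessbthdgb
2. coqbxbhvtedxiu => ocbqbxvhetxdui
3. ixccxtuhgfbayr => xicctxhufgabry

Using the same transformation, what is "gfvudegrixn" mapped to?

Looking at the pairs, the operation is to swap each adjacent pair of characters (1↔2, 3↔4, ...).
"gfvudegrixn" → "fguvedrgxin".

fguvedrgxin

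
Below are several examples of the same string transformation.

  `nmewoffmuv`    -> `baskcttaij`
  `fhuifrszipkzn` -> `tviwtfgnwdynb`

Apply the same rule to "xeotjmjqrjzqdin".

What's happening: shift every letter 12 places backward in the alphabet (wrapping around).
"xeotjmjqrjzqdin" → "lschxaxefxnerwb".

lschxaxefxnerwb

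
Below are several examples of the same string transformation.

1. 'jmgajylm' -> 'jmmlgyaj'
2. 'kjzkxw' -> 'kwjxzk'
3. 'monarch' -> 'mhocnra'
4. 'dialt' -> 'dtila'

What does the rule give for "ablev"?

avbel

What's happening: take characters alternately from the front and the back (1st, last, 2nd, 2nd-last, ...).
Applying that to "ablev" gives "avbel".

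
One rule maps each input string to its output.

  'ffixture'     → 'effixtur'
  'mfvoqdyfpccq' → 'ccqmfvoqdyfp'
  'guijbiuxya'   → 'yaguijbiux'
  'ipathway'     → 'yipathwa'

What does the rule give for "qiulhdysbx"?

bxqiulhdys

The rule is to swap the front and back halves of the string, then move the first 3 characters to the end (rotate left by 3).
For "qiulhdysbx", step one produces "dysbxqiulh"; step two turns that into "bxqiulhdys".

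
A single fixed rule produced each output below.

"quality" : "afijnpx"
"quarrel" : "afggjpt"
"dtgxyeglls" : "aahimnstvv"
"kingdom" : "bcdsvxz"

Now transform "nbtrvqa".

cfgikpq

What's happening: shift every letter 11 places backward in the alphabet (wrapping around), then sort the characters into alphabetical order.
On "nbtrvqa": the first step gives "cqigkfp", and the second then gives "cfgikpq".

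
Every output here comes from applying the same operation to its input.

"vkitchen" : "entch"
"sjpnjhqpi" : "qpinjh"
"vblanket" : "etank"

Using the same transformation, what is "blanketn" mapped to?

Looking at the pairs, the operation is to delete the first 3 characters, then move the first 3 characters to the end (rotate left by 3).
On "blanketn": the first step gives "nketn", and the second then gives "tnnke".
(Check on "vblanket": → "anket" → "etank" ✓)

tnnke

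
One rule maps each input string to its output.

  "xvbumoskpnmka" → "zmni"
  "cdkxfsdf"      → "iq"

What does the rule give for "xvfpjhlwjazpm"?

The transformation: shift every letter 2 places backward in the alphabet (wrapping around), then keep one character in every 3, starting at position 3 (positions 3rd, 6th, 9th, ...).
"xvfpjhlwjazpm" → "vtdnhfjuhyxnk" → "dfhn".
(Check on "xvbumoskpnmka": → "vtzskmqinlkiy" → "zmni" ✓)

dfhn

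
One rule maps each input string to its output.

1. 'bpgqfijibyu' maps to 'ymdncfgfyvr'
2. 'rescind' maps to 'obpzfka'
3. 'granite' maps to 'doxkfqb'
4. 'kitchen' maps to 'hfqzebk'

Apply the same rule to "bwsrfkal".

The transformation: shift every letter 3 places backward in the alphabet (wrapping around).
Applying that to "bwsrfkal" gives "ytpochxi".

ytpochxi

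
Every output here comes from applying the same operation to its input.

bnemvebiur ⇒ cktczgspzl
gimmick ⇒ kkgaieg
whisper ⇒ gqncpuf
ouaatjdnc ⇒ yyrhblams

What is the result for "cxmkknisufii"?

The transformation: move the first 2 characters to the end (rotate left by 2), then shift every letter 2 places backward in the alphabet (wrapping around).
Starting from "cxmkknisufii": after the first operation, "mkknisufiicx"; after the second, "kiilgqsdggav".

kiilgqsdggav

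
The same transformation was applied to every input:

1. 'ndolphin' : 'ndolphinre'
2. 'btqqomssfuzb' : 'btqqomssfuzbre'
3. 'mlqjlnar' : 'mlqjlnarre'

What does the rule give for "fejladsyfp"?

Rule — append "re".
On "fejladsyfp" that produces "fejladsyfpre".

fejladsyfpre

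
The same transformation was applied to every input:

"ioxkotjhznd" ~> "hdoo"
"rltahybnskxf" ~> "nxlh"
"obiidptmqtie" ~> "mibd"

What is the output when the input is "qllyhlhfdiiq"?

filh

The pattern: keep one character in every 3, starting at position 2 (positions 2nd, 5th, 8th, ...), then move the first 2 characters to the end (rotate left by 2).
Starting from "qllyhlhfdiiq": after the first operation, "lhfi"; after the second, "filh".
(Check on "obiidptmqtie": → "bdmi" → "mibd" ✓)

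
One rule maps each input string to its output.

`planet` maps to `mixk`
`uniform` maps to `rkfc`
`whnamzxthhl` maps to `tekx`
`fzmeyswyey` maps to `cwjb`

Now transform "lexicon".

ibuf

Each output is the input with this applied: shift every letter 3 places backward in the alphabet (wrapping around), then keep only the first 4 characters.
Starting from "lexicon": after the first operation, "ibufzlk"; after the second, "ibuf".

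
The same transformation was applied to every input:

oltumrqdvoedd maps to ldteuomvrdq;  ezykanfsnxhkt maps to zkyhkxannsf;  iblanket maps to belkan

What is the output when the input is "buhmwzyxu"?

Rule — take characters alternately from the front and the back (1st, last, 2nd, 2nd-last, ...), then delete the first 2 characters.
"buhmwzyxu" → "buuxhymzw" → "uxhymzw".

uxhymzw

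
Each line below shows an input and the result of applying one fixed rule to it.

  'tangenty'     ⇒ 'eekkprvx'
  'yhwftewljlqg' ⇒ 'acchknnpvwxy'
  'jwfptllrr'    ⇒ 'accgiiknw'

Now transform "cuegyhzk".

The transformation: shift every letter 9 places backward in the alphabet (wrapping around), then sort the characters into alphabetical order.
Starting from "cuegyhzk": after the first operation, "tlvxpyqb"; after the second, "blpqtvxy".

blpqtvxy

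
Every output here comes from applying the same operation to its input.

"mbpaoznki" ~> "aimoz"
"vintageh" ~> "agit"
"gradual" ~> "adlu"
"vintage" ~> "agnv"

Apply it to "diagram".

adir

The pattern: sort the characters into alphabetical order, then keep every other character starting from the first (positions 1st, 3rd, 5th, ...).
Starting from "diagram": after the first operation, "aadgimr"; after the second, "adir".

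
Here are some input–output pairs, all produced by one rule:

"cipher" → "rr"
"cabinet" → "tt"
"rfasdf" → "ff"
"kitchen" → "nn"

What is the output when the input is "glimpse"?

What's happening: repeat every character 3 times, then keep only the last 2 characters.
Working it through for "glimpse": intermediate "gggllliiimmmpppssseee", final "ee".

ee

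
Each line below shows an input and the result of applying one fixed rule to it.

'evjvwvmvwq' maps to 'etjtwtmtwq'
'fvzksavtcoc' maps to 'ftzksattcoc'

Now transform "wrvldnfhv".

wrtldnfht

The rule is to replace every "v" with "t".
On "wrvldnfhv" that produces "wrtldnfht".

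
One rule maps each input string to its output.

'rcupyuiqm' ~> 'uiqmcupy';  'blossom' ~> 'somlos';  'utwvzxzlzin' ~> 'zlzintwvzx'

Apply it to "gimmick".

ickimm

The transformation: delete the first character, then swap the front and back halves of the string.
On "gimmick": the first step gives "immick", and the second then gives "ickimm".
(Check on "blossom": → "lossom" → "somlos" ✓)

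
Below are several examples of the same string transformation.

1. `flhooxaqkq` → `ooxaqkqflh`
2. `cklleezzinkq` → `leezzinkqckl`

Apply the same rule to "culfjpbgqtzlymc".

Looking at the pairs, the operation is to move the first 3 characters to the end (rotate left by 3).
Applying that to "culfjpbgqtzlymc" gives "fjpbgqtzlymccul".

fjpbgqtzlymccul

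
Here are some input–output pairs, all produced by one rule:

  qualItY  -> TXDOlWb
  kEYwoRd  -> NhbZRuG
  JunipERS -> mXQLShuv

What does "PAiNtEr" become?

sdLqWhU

The pattern: flip the case of every letter, then shift every letter 3 places forward in the alphabet (wrapping around).
"PAiNtEr" → "paInTeR" → "sdLqWhU".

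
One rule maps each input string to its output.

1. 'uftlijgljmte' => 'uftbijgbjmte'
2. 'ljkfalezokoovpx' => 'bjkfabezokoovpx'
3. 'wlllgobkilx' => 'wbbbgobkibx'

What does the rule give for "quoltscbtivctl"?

quobtscbtivctb

The pattern: replace every "l" with "b".
"quoltscbtivctl" → "quobtscbtivctb".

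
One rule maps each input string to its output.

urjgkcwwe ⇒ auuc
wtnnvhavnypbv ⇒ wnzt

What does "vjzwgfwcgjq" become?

aeho

Each output is the input with this applied: shift every letter 2 places backward in the alphabet (wrapping around), then keep only the last 4 characters.
"vjzwgfwcgjq" → "thxueduaeho" → "aeho".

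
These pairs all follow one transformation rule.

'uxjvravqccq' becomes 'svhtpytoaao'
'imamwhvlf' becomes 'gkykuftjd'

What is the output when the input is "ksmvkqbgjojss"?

iqktiozehmhqq

The transformation: shift every letter 2 places backward in the alphabet (wrapping around).
Doing the same to "ksmvkqbgjojss": "iqktiozehmhqq".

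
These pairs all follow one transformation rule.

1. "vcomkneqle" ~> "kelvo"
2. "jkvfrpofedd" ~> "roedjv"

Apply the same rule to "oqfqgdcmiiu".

The rule is to keep every other character starting from the first (positions 1st, 3rd, 5th, ...), then move the first 2 characters to the end (rotate left by 2).
So "oqfqgdcmiiu" becomes "gciuof".

gciuof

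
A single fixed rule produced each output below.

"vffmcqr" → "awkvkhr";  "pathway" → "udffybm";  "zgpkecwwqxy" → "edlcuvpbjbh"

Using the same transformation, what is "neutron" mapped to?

ssjtzwy

Rule — shift every letter 5 places forward in the alphabet (wrapping around), then take characters alternately from the front and the back (1st, last, 2nd, 2nd-last, ...).
For "neutron", step one produces "sjzywts"; step two turns that into "ssjtzwy".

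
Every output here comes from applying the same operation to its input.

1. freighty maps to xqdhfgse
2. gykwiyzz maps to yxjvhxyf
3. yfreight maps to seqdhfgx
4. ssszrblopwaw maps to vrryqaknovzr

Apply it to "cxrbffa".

Each output is the input with this applied: swap the first and last characters, then shift every letter 1 place backward in the alphabet (wrapping around).
Starting from "cxrbffa": after the first operation, "axrbffc"; after the second, "zwqaeeb".
(Check on "ssszrblopwaw": → "wsszrblopwas" → "vrryqaknovzr" ✓)

zwqaeeb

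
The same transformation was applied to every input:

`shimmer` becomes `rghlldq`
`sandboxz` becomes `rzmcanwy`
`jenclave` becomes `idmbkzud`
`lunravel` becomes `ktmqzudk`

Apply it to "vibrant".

uhaqzms

Rule — shift every letter 1 place backward in the alphabet (wrapping around).
For "vibrant" the result is "uhaqzms".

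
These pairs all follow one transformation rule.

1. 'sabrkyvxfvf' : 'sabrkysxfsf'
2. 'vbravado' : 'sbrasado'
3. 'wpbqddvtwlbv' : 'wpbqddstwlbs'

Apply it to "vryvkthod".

Looking at the pairs, the operation is to replace every "v" with "s".
For "vryvkthod" the result is "sryskthod".

sryskthod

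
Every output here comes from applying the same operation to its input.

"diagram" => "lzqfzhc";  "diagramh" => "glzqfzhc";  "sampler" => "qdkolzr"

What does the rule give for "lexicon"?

The transformation: reverse the string, then shift every letter 1 place backward in the alphabet (wrapping around).
For "lexicon", step one produces "nocixel"; step two turns that into "mnbhwdk".
(Check on "diagram": → "margaid" → "lzqfzhc" ✓)

mnbhwdk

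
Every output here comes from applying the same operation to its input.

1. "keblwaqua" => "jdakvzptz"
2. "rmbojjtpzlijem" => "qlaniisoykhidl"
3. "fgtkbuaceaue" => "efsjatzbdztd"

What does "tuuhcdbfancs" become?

Each output is the input with this applied: shift every letter 1 place backward in the alphabet (wrapping around).
Doing the same to "tuuhcdbfancs": "sttgbcaezmbr".

sttgbcaezmbr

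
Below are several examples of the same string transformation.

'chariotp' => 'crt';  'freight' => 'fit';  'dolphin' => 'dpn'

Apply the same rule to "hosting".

htg

What's happening: keep one character in every 3, starting at position 1 (positions 1st, 4th, 7th, ...).
So "hosting" becomes "htg".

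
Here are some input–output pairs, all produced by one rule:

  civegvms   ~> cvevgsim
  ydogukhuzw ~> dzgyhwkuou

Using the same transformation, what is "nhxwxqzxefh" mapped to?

Each output is the input with this applied: sort the characters into alphabetical order, then take characters alternately from the front and the back (1st, last, 2nd, 2nd-last, ...).
Starting from "nhxwxqzxefh": after the first operation, "efhhnqwxxxz"; after the second, "ezfxhxhxnwq".

ezfxhxhxnwq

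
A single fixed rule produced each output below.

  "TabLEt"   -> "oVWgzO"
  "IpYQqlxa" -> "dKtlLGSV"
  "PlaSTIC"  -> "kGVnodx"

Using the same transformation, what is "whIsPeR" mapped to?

Looking at the pairs, the operation is to flip the case of every letter, then shift every letter 5 places backward in the alphabet (wrapping around).
Working it through for "whIsPeR": intermediate "WHiSpEr", final "RCdNkZm".

RCdNkZm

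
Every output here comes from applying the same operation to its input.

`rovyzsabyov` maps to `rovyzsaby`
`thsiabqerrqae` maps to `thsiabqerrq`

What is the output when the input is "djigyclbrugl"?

djigyclbru

The transformation: delete the last 2 characters.
So "djigyclbrugl" becomes "djigyclbru".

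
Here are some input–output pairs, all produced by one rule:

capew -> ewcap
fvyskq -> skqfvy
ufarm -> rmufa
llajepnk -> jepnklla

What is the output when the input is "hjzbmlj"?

bmljhjz

Each output is the input with this applied: move the first 3 characters to the end (rotate left by 3).
For "hjzbmlj" the result is "bmljhjz".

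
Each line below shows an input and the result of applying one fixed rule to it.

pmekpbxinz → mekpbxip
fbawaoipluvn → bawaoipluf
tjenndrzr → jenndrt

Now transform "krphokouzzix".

rphokouzzk

Rule — delete the last 2 characters, then move the first character to the end.
For "krphokouzzix", step one produces "krphokouzz"; step two turns that into "rphokouzzk".
(Check on "pmekpbxinz": → "pmekpbxi" → "mekpbxip" ✓)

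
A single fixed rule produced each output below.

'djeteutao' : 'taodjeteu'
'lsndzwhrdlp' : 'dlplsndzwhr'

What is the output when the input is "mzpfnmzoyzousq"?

Each output is the input with this applied: move the last 3 characters to the front (rotate right by 3).
For "mzpfnmzoyzousq" the result is "usqmzpfnmzoyzo".

usqmzpfnmzoyzo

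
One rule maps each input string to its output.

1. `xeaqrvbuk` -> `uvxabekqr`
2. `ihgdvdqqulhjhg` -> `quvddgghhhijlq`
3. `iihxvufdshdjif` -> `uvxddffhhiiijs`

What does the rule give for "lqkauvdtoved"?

In each case the input is transformed by: sort the characters into alphabetical order, then move the last 3 characters to the front (rotate right by 3).
For "lqkauvdtoved", step one produces "addekloqtuvv"; step two turns that into "uvvaddekloqt".

uvvaddekloqt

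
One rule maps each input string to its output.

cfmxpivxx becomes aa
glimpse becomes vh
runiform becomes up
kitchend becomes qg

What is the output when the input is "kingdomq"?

Rule — shift every letter 3 places forward in the alphabet (wrapping around), then keep only the last 2 characters.
Starting from "kingdomq": after the first operation, "nlqjgrpt"; after the second, "pt".

pt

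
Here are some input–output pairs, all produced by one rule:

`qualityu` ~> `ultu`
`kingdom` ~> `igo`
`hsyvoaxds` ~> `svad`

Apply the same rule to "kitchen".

Rule — keep every other character starting from the second (positions 2nd, 4th, 6th, ...).
On "kitchen" that produces "ice".

ice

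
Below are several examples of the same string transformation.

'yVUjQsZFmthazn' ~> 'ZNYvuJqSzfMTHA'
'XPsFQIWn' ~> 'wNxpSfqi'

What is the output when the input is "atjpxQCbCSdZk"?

Looking at the pairs, the operation is to move the last 2 characters to the front (rotate right by 2), then flip the case of every letter.
For "atjpxQCbCSdZk", step one produces "ZkatjpxQCbCSd"; step two turns that into "zKATJPXqcBcsD".

zKATJPXqcBcsD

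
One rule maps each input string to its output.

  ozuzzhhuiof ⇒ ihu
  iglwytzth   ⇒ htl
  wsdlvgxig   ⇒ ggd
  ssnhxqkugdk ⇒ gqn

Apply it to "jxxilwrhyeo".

What's happening: keep one character in every 3, starting at position 3 (positions 3rd, 6th, 9th, ...), then reverse the string.
On "jxxilwrhyeo": the first step gives "xwy", and the second then gives "ywx".

ywx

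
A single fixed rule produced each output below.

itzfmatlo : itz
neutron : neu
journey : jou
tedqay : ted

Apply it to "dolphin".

Rule — keep only the first 3 characters.
"dolphin" → "dol".

dol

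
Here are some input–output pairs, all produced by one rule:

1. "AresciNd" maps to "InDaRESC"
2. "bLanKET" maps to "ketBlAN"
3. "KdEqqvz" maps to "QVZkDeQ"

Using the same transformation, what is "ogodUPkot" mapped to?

Looking at the pairs, the operation is to flip the case of every letter, then move the last 3 characters to the front (rotate right by 3).
Working it through for "ogodUPkot": intermediate "OGODupKOT", final "KOTOGODup".

KOTOGODup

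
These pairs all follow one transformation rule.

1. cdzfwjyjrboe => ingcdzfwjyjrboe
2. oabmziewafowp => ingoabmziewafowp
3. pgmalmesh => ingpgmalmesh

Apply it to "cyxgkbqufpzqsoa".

ingcyxgkbqufpzqsoa

The pattern: prepend "ing".
On "cyxgkbqufpzqsoa" that produces "ingcyxgkbqufpzqsoa".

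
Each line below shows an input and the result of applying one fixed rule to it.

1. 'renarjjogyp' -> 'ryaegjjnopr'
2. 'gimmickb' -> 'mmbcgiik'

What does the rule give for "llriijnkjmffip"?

The rule is to sort the characters into alphabetical order, then move the last 2 characters to the front (rotate right by 2).
Starting from "llriijnkjmffip": after the first operation, "ffiiijjkllmnpr"; after the second, "prffiiijjkllmn".

prffiiijjkllmn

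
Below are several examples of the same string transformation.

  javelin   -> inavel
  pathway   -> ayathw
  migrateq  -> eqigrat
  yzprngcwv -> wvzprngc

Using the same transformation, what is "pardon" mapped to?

onard

The pattern: delete the first character, then move the last 2 characters to the front (rotate right by 2).
Starting from "pardon": after the first operation, "ardon"; after the second, "onard".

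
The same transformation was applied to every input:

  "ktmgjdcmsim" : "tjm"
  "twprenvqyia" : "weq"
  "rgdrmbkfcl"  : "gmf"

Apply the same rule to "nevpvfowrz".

What's happening: delete the last character, then keep one character in every 3, starting at position 2 (positions 2nd, 5th, 8th, ...).
Starting from "nevpvfowrz": after the first operation, "nevpvfowr"; after the second, "evw".

evw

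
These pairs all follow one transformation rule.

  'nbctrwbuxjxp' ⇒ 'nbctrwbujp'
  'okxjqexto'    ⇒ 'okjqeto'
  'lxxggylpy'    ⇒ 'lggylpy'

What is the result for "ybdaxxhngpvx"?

ybdahngpv

In each case the input is transformed by: remove every "x".
Doing the same to "ybdaxxhngpvx": "ybdahngpv".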